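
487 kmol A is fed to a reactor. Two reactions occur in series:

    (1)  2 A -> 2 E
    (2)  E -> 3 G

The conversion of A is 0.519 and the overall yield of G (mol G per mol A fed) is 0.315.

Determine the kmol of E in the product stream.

202 kmol

Conversion of A: A consumed = 2ξ₁ = 0.519 × 487 → ξ₁ = 126.4 kmol.
Yield of G: 3ξ₂ / 487 = 0.315 → ξ₂ = 51.13 kmol.
Outlet amounts (n = n₀ + Σ ν·ξ):
  A: 487 − 2(126.4) = 234.2
  E: 0 + 2(126.4) − 1(51.13) = 201.6
  G: 0 + 3(51.13) = 153.4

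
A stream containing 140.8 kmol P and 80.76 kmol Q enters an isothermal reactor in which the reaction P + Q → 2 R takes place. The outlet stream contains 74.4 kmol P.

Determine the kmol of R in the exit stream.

For P: n = n₀ − 1ξ → 74.4 = 140.8 − 1ξ, giving ξ = 66.4 kmol.
Outlet amounts (n = n₀ + ν ξ):
  P: 140.8 − 1(66.4) = 74.4
  Q: 80.76 − 1(66.4) = 14.36
  R: 0 + 2(66.4) = 132.8

133 kmol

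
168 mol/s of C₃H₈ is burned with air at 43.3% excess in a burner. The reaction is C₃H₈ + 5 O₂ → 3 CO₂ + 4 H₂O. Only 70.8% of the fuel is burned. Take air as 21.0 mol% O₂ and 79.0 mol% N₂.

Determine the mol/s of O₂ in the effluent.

609 mol/s

Stoichiometric O₂ = 5 × 168 = 840 mol/s; O₂ fed = 840 × 1.433 = 1204 mol/s.
N₂ fed = 1204 × 79/21 = 4528 mol/s.
Fuel reacted = 0.708 × 168 → ξ = 118.9 mol/s.
Outlet (n = n₀ + ν ξ):
  C₃H₈: 168 − 1(118.9) = 49.06
  O₂: 1204 − 5(118.9) = 609
  N₂: 4528 (inert)
  CO₂: 0 + 3(118.9) = 356.8
  H₂O: 0 + 4(118.9) = 475.8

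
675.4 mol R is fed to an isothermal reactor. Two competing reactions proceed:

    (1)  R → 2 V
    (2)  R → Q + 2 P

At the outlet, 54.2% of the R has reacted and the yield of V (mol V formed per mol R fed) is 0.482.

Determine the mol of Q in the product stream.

Yield of V: 2ξ₁ / 675.4 = 0.482 → ξ₁ = 162.8 mol.
Conversion of R: 1ξ₁ + 1ξ₂ = 0.542 × 675.4 = 366.1 → ξ₂ = 203.3 mol.
Outlet amounts (n = n₀ + Σ ν·ξ):
  R: 675.4 − 1(162.8) − 1(203.3) = 309.3
  V: 0 + 2(162.8) = 325.5
  Q: 0 + 1(203.3) = 203.3
  P: 0 + 2(203.3) = 406.6

203 mol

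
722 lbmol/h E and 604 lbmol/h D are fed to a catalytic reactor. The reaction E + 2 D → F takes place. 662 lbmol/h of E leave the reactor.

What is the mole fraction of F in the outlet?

0.0498

For E: n = n₀ − 1ξ → 662 = 722 − 1ξ, giving ξ = 60 lbmol/h.
Outlet amounts (n = n₀ + ν ξ):
  E: 722 − 1(60) = 662
  D: 604 − 2(60) = 484
  F: 0 + 1(60) = 60
Total out = 1206 lbmol/h; y_F = 60 / 1206 = 0.04975.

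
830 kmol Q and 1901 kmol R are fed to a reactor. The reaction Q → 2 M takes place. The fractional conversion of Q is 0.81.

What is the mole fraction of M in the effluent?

Q reacted = 0.81 × 830 = 672.3 kmol; ν_Q = −1, so ξ = 672.3/1 = 672.3 kmol.
Outlet amounts (n = n₀ + ν ξ):
  Q: 830 − 1(672.3) = 157.7
  M: 0 + 2(672.3) = 1345
  R: 1901 (inert)
Total out = 3403 kmol; y_M = 1345 / 3403 = 0.3951.

0.395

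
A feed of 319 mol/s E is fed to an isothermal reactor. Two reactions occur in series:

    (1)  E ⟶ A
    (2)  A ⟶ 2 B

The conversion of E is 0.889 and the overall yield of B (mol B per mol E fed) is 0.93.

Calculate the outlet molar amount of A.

135 mol/s

Conversion of E: E consumed = 1ξ₁ = 0.889 × 319 → ξ₁ = 283.6 mol/s.
Yield of B: 2ξ₂ / 319 = 0.93 → ξ₂ = 148.3 mol/s.
Outlet amounts (n = n₀ + Σ ν·ξ):
  E: 319 − 1(283.6) = 35.41
  A: 0 + 1(283.6) − 1(148.3) = 135.3
  B: 0 + 2(148.3) = 296.7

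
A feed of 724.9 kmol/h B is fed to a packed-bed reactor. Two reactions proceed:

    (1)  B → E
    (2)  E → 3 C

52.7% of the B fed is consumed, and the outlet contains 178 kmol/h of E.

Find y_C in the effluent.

0.54

Conversion of B: B consumed = 1ξ₁ = 0.527 × 724.9 → ξ₁ = 382 kmol/h.
E balance: n_E = 0 + 1ξ₁ − 1ξ₂ = 178 → ξ₂ = (1·382 − 178)/1 = 204 kmol/h.
Outlet amounts (n = n₀ + Σ ν·ξ):
  B: 724.9 − 1(382) = 342.9
  E: 0 + 1(382) − 1(204) = 178
  C: 0 + 3(204) = 612.1
Total out = 1133 kmol/h; y_C = 612.1 / 1133 = 0.5402.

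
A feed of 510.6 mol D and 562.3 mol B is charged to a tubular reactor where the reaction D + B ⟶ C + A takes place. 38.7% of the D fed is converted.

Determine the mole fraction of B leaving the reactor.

0.34

D reacted = 0.387 × 510.6 = 197.6 mol; ν_D = −1, so ξ = 197.6/1 = 197.6 mol.
Outlet amounts (n = n₀ + ν ξ):
  D: 510.6 − 1(197.6) = 313
  B: 562.3 − 1(197.6) = 364.7
  C: 0 + 1(197.6) = 197.6
  A: 0 + 1(197.6) = 197.6
Total out = 1073 mol; y_B = 364.7 / 1073 = 0.3399.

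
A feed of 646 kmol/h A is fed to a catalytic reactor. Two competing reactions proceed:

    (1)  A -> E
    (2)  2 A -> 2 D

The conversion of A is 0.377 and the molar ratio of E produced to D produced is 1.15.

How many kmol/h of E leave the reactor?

Conversion of A: A consumed = 0.377 × 646 = 243.5 kmol/h = 1ξ₁ + 2ξ₂.
Selectivity: 1ξ₁ / (2ξ₂) = 1.15 → ξ₁ = 2.3 ξ₂.
Substitute: (1·2.3 + 2) ξ₂ = 243.5 → ξ₂ = 56.64 kmol/h, ξ₁ = 130.3 kmol/h.
Outlet amounts (n = n₀ + Σ ν·ξ):
  A: 646 − 1(130.3) − 2(56.64) = 402.5
  E: 0 + 1(130.3) = 130.3
  D: 0 + 2(56.64) = 113.3

130 kmol/h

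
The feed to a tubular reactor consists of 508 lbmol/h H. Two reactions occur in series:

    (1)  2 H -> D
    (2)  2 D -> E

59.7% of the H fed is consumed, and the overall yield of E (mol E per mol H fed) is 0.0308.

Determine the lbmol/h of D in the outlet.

Conversion of H: H consumed = 2ξ₁ = 0.597 × 508 → ξ₁ = 151.6 lbmol/h.
Yield of E: 1ξ₂ / 508 = 0.0308 → ξ₂ = 15.65 lbmol/h.
Outlet amounts (n = n₀ + Σ ν·ξ):
  H: 508 − 2(151.6) = 204.7
  D: 0 + 1(151.6) − 2(15.65) = 120.3
  E: 0 + 1(15.65) = 15.65

120 lbmol/h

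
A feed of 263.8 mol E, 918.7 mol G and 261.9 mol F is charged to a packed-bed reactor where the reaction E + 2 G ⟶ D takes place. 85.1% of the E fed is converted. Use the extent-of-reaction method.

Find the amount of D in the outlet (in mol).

E reacted = 0.851 × 263.8 = 224.5 mol; ν_E = −1, so ξ = 224.5/1 = 224.5 mol.
Outlet amounts (n = n₀ + ν ξ):
  E: 263.8 − 1(224.5) = 39.31
  G: 918.7 − 2(224.5) = 469.7
  D: 0 + 1(224.5) = 224.5
  F: 261.9 (inert)

224 mol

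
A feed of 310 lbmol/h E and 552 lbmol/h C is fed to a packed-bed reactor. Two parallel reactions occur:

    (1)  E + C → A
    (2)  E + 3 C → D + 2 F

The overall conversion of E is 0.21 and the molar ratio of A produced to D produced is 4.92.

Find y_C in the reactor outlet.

Conversion of E: E consumed = 0.21 × 310 = 65.1 lbmol/h = 1ξ₁ + 1ξ₂.
Selectivity: 1ξ₁ / (1ξ₂) = 4.92 → ξ₁ = 4.92 ξ₂.
Substitute: (1·4.92 + 1) ξ₂ = 65.1 → ξ₂ = 11 lbmol/h, ξ₁ = 54.1 lbmol/h.
Outlet amounts (n = n₀ + Σ ν·ξ):
  E: 310 − 1(54.1) − 1(11) = 244.9
  C: 552 − 1(54.1) − 3(11) = 464.9
  A: 0 + 1(54.1) = 54.1
  D: 0 + 1(11) = 11
  F: 0 + 2(11) = 21.99
Total out = 796.9 lbmol/h; y_C = 464.9 / 796.9 = 0.5834.

0.583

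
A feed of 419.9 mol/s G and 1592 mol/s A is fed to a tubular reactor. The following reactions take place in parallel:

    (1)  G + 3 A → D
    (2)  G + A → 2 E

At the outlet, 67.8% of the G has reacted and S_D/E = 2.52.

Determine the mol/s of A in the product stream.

832 mol/s

Conversion of G: G consumed = 0.678 × 419.9 = 284.7 mol/s = 1ξ₁ + 1ξ₂.
Selectivity: 1ξ₁ / (2ξ₂) = 2.52 → ξ₁ = 5.04 ξ₂.
Substitute: (1·5.04 + 1) ξ₂ = 284.7 → ξ₂ = 47.13 mol/s, ξ₁ = 237.6 mol/s.
Outlet amounts (n = n₀ + Σ ν·ξ):
  G: 419.9 − 1(237.6) − 1(47.13) = 135.2
  A: 1592 − 3(237.6) − 1(47.13) = 832.2
  D: 0 + 1(237.6) = 237.6
  E: 0 + 2(47.13) = 94.27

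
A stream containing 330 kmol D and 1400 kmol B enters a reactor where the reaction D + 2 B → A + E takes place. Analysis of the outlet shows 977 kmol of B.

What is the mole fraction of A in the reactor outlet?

0.139

For B: n = n₀ − 2ξ → 977 = 1400 − 2ξ, giving ξ = 211.5 kmol.
Outlet amounts (n = n₀ + ν ξ):
  D: 330 − 1(211.5) = 118.5
  B: 1400 − 2(211.5) = 977
  A: 0 + 1(211.5) = 211.5
  E: 0 + 1(211.5) = 211.5
Total out = 1518 kmol; y_A = 211.5 / 1518 = 0.1393.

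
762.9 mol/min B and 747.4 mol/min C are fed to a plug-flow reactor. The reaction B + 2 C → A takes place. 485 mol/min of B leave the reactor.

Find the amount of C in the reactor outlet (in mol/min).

192 mol/min

For B: n = n₀ − 1ξ → 485 = 762.9 − 1ξ, giving ξ = 277.9 mol/min.
Outlet amounts (n = n₀ + ν ξ):
  B: 762.9 − 1(277.9) = 485
  C: 747.4 − 2(277.9) = 191.6
  A: 0 + 1(277.9) = 277.9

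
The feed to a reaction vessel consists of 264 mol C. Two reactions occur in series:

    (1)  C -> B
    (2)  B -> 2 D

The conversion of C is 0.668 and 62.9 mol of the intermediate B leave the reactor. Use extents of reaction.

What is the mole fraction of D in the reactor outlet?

0.601

Conversion of C: C consumed = 1ξ₁ = 0.668 × 264 → ξ₁ = 176.4 mol.
B balance: n_B = 0 + 1ξ₁ − 1ξ₂ = 62.9 → ξ₂ = (1·176.4 − 62.9)/1 = 113.5 mol.
Outlet amounts (n = n₀ + Σ ν·ξ):
  C: 264 − 1(176.4) = 87.65
  B: 0 + 1(176.4) − 1(113.5) = 62.9
  D: 0 + 2(113.5) = 226.9
Total out = 377.5 mol; y_D = 226.9 / 377.5 = 0.6011.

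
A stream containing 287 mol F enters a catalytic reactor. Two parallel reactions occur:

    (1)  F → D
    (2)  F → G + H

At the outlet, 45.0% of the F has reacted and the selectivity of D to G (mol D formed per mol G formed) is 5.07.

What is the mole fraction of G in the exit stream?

0.069

Conversion of F: F consumed = 0.45 × 287 = 129.2 mol = 1ξ₁ + 1ξ₂.
Selectivity: 1ξ₁ / (1ξ₂) = 5.07 → ξ₁ = 5.07 ξ₂.
Substitute: (1·5.07 + 1) ξ₂ = 129.2 → ξ₂ = 21.28 mol, ξ₁ = 107.9 mol.
Outlet amounts (n = n₀ + Σ ν·ξ):
  F: 287 − 1(107.9) − 1(21.28) = 157.8
  D: 0 + 1(107.9) = 107.9
  G: 0 + 1(21.28) = 21.28
  H: 0 + 1(21.28) = 21.28
Total out = 308.3 mol; y_G = 21.28 / 308.3 = 0.06902.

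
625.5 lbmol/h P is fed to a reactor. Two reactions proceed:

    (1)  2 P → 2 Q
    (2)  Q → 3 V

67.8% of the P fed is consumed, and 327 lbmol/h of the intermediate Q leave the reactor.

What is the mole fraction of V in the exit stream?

0.355

Conversion of P: P consumed = 2ξ₁ = 0.678 × 625.5 → ξ₁ = 212 lbmol/h.
Q balance: n_Q = 0 + 2ξ₁ − 1ξ₂ = 327 → ξ₂ = (2·212 − 327)/1 = 97.09 lbmol/h.
Outlet amounts (n = n₀ + Σ ν·ξ):
  P: 625.5 − 2(212) = 201.4
  Q: 0 + 2(212) − 1(97.09) = 327
  V: 0 + 3(97.09) = 291.3
Total out = 819.7 lbmol/h; y_V = 291.3 / 819.7 = 0.3553.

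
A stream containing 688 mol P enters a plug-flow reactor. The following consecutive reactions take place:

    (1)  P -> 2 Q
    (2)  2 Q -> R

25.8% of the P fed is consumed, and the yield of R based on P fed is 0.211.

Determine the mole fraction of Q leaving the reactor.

0.0898

Conversion of P: P consumed = 1ξ₁ = 0.258 × 688 → ξ₁ = 177.5 mol.
Yield of R: 1ξ₂ / 688 = 0.211 → ξ₂ = 145.2 mol.
Outlet amounts (n = n₀ + Σ ν·ξ):
  P: 688 − 1(177.5) = 510.5
  Q: 0 + 2(177.5) − 2(145.2) = 64.67
  R: 0 + 1(145.2) = 145.2
Total out = 720.3 mol; y_Q = 64.67 / 720.3 = 0.08978.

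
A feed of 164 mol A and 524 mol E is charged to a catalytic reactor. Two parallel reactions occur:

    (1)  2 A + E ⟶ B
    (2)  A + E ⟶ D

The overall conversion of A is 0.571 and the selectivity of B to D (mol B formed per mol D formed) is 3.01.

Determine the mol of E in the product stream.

Conversion of A: A consumed = 0.571 × 164 = 93.64 mol = 2ξ₁ + 1ξ₂.
Selectivity: 1ξ₁ / (1ξ₂) = 3.01 → ξ₁ = 3.01 ξ₂.
Substitute: (2·3.01 + 1) ξ₂ = 93.64 → ξ₂ = 13.34 mol, ξ₁ = 40.15 mol.
Outlet amounts (n = n₀ + Σ ν·ξ):
  A: 164 − 2(40.15) − 1(13.34) = 70.36
  E: 524 − 1(40.15) − 1(13.34) = 470.5
  B: 0 + 1(40.15) = 40.15
  D: 0 + 1(13.34) = 13.34

471 mol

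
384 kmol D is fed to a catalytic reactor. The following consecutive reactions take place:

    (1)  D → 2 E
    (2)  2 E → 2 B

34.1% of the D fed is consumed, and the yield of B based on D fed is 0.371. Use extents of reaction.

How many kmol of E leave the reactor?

Conversion of D: D consumed = 1ξ₁ = 0.341 × 384 → ξ₁ = 130.9 kmol.
Yield of B: 2ξ₂ / 384 = 0.371 → ξ₂ = 71.23 kmol.
Outlet amounts (n = n₀ + Σ ν·ξ):
  D: 384 − 1(130.9) = 253.1
  E: 0 + 2(130.9) − 2(71.23) = 119.4
  B: 0 + 2(71.23) = 142.5

119 kmol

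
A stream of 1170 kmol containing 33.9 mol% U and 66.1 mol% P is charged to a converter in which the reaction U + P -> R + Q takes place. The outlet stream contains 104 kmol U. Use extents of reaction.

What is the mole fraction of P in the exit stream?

For U: n = n₀ − 1ξ → 104 = 396.6 − 1ξ, giving ξ = 292.6 kmol.
Outlet amounts (n = n₀ + ν ξ):
  U: 396.6 − 1(292.6) = 104
  P: 773.4 − 1(292.6) = 480.7
  R: 0 + 1(292.6) = 292.6
  Q: 0 + 1(292.6) = 292.6
Total out = 1170 kmol; y_P = 480.7 / 1170 = 0.4109.

0.411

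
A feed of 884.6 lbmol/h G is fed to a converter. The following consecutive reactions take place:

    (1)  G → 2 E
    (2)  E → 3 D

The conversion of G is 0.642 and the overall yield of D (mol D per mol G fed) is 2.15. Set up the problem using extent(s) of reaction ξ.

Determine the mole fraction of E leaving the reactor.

0.184

Conversion of G: G consumed = 1ξ₁ = 0.642 × 884.6 → ξ₁ = 567.9 lbmol/h.
Yield of D: 3ξ₂ / 884.6 = 2.15 → ξ₂ = 634 lbmol/h.
Outlet amounts (n = n₀ + Σ ν·ξ):
  G: 884.6 − 1(567.9) = 316.7
  E: 0 + 2(567.9) − 1(634) = 501.9
  D: 0 + 3(634) = 1902
Total out = 2720 lbmol/h; y_E = 501.9 / 2720 = 0.1845.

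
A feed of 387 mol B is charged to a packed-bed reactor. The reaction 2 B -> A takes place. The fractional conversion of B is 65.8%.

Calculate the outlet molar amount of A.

B reacted = 0.658 × 387 = 254.6 mol; ν_B = −2, so ξ = 254.6/2 = 127.3 mol.
Outlet amounts (n = n₀ + ν ξ):
  B: 387 − 2(127.3) = 132.4
  A: 0 + 1(127.3) = 127.3

127 mol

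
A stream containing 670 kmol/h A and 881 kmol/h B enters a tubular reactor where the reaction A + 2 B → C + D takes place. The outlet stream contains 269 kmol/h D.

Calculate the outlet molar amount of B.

For D: n = n₀ + 1ξ → 269 = 0 + 1ξ, giving ξ = 269 kmol/h.
Outlet amounts (n = n₀ + ν ξ):
  A: 670 − 1(269) = 401
  B: 881 − 2(269) = 343
  C: 0 + 1(269) = 269
  D: 0 + 1(269) = 269

343 kmol/h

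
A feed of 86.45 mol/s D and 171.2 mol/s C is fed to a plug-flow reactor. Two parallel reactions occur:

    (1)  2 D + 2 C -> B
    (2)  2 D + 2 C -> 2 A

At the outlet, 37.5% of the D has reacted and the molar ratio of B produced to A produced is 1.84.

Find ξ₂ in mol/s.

ξ₂ = 3.46 mol/s

Conversion of D: D consumed = 0.375 × 86.45 = 32.42 mol/s = 2ξ₁ + 2ξ₂.
Selectivity: 1ξ₁ / (2ξ₂) = 1.84 → ξ₁ = 3.68 ξ₂.
Substitute: (2·3.68 + 2) ξ₂ = 32.42 → ξ₂ = 3.464 mol/s, ξ₁ = 12.75 mol/s.
Outlet amounts (n = n₀ + Σ ν·ξ):
  D: 86.45 − 2(12.75) − 2(3.464) = 54.03
  C: 171.2 − 2(12.75) − 2(3.464) = 138.8
  B: 0 + 1(12.75) = 12.75
  A: 0 + 2(3.464) = 6.927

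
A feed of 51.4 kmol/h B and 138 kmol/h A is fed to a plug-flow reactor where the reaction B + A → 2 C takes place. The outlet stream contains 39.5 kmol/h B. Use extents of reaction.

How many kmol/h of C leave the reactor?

For B: n = n₀ − 1ξ → 39.5 = 51.4 − 1ξ, giving ξ = 11.9 kmol/h.
Outlet amounts (n = n₀ + ν ξ):
  B: 51.4 − 1(11.9) = 39.5
  A: 138 − 1(11.9) = 126.1
  C: 0 + 2(11.9) = 23.8

23.8 kmol/h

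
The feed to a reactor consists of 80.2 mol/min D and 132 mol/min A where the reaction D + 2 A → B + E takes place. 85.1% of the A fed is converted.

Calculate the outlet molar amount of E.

56.2 mol/min

A reacted = 0.851 × 132 = 112.3 mol/min; ν_A = −2, so ξ = 112.3/2 = 56.17 mol/min.
Outlet amounts (n = n₀ + ν ξ):
  D: 80.2 − 1(56.17) = 24.03
  A: 132 − 2(56.17) = 19.67
  B: 0 + 1(56.17) = 56.17
  E: 0 + 1(56.17) = 56.17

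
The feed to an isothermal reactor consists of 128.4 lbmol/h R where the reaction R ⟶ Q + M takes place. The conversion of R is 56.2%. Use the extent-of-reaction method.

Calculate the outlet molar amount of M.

R reacted = 0.562 × 128.4 = 72.16 lbmol/h; ν_R = −1, so ξ = 72.16/1 = 72.16 lbmol/h.
Outlet amounts (n = n₀ + ν ξ):
  R: 128.4 − 1(72.16) = 56.24
  Q: 0 + 1(72.16) = 72.16
  M: 0 + 1(72.16) = 72.16

72.2 lbmol/h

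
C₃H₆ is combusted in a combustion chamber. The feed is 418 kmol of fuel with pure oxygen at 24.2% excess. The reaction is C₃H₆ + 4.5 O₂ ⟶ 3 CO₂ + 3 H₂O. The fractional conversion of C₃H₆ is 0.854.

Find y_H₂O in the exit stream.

Stoichiometric O₂ = 4.5 × 418 = 1881 kmol; O₂ fed = 1881 × 1.242 = 2336 kmol.
Fuel reacted = 0.854 × 418 → ξ = 357 kmol.
Outlet (n = n₀ + ν ξ):
  C₃H₆: 418 − 1(357) = 61.03
  O₂: 2336 − 4.5(357) = 729.8
  CO₂: 0 + 3(357) = 1071
  H₂O: 0 + 3(357) = 1071
Total out = 2933 kmol; y_H₂O = 1071 / 2933 = 0.3652.

0.365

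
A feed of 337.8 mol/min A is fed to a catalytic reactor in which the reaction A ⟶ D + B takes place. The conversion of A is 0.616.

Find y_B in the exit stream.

A reacted = 0.616 × 337.8 = 208.1 mol/min; ν_A = −1, so ξ = 208.1/1 = 208.1 mol/min.
Outlet amounts (n = n₀ + ν ξ):
  A: 337.8 − 1(208.1) = 129.7
  D: 0 + 1(208.1) = 208.1
  B: 0 + 1(208.1) = 208.1
Total out = 545.9 mol/min; y_B = 208.1 / 545.9 = 0.3812.

0.381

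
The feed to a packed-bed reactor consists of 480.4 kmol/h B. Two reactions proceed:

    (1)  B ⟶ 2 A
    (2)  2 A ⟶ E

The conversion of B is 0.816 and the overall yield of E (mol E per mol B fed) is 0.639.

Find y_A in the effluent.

0.301

Conversion of B: B consumed = 1ξ₁ = 0.816 × 480.4 → ξ₁ = 392 kmol/h.
Yield of E: 1ξ₂ / 480.4 = 0.639 → ξ₂ = 307 kmol/h.
Outlet amounts (n = n₀ + Σ ν·ξ):
  B: 480.4 − 1(392) = 88.39
  A: 0 + 2(392) − 2(307) = 170.1
  E: 0 + 1(307) = 307
Total out = 565.4 kmol/h; y_A = 170.1 / 565.4 = 0.3008.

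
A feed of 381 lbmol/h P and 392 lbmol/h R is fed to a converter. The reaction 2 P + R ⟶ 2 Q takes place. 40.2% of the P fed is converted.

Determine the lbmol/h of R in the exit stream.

P reacted = 0.402 × 381 = 153.2 lbmol/h; ν_P = −2, so ξ = 153.2/2 = 76.58 lbmol/h.
Outlet amounts (n = n₀ + ν ξ):
  P: 381 − 2(76.58) = 227.8
  R: 392 − 1(76.58) = 315.4
  Q: 0 + 2(76.58) = 153.2

315 lbmol/h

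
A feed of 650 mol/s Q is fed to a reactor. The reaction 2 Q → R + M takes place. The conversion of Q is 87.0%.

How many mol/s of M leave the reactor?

283 mol/s

Q reacted = 0.87 × 650 = 565.5 mol/s; ν_Q = −2, so ξ = 565.5/2 = 282.8 mol/s.
Outlet amounts (n = n₀ + ν ξ):
  Q: 650 − 2(282.8) = 84.5
  R: 0 + 1(282.8) = 282.8
  M: 0 + 1(282.8) = 282.8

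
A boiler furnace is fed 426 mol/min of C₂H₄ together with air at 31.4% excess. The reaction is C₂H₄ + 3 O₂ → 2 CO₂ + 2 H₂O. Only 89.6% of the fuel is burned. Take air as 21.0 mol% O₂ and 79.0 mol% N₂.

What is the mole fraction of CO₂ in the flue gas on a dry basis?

Stoichiometric O₂ = 3 × 426 = 1278 mol/min; O₂ fed = 1278 × 1.314 = 1679 mol/min.
N₂ fed = 1679 × 79/21 = 6317 mol/min.
Fuel reacted = 0.896 × 426 → ξ = 381.7 mol/min.
Outlet (n = n₀ + ν ξ):
  C₂H₄: 426 − 1(381.7) = 44.3
  O₂: 1679 − 3(381.7) = 534.2
  N₂: 6317 (inert)
  CO₂: 0 + 2(381.7) = 763.4
  H₂O: 0 + 2(381.7) = 763.4
Dry total = 7659 mol/min; y_CO₂ (dry) = 763.4 / 7659 = 0.09967.

0.0997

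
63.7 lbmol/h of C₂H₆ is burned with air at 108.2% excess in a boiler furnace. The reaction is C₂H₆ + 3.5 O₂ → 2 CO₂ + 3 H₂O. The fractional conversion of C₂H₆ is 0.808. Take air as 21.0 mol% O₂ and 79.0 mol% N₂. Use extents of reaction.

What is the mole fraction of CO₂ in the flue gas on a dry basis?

0.048

Stoichiometric O₂ = 3.5 × 63.7 = 223 lbmol/h; O₂ fed = 223 × 2.082 = 464.2 lbmol/h.
N₂ fed = 464.2 × 79/21 = 1746 lbmol/h.
Fuel reacted = 0.808 × 63.7 → ξ = 51.47 lbmol/h.
Outlet (n = n₀ + ν ξ):
  C₂H₆: 63.7 − 1(51.47) = 12.23
  O₂: 464.2 − 3.5(51.47) = 284
  N₂: 1746 (inert)
  CO₂: 0 + 2(51.47) = 102.9
  H₂O: 0 + 3(51.47) = 154.4
Dry total = 2145 lbmol/h; y_CO₂ (dry) = 102.9 / 2145 = 0.04798.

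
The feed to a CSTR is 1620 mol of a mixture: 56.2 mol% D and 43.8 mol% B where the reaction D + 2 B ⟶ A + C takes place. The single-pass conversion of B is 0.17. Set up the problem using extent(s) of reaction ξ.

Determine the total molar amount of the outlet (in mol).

1560 mol

B reacted = 0.17 × 709.6 = 120.6 mol; ν_B = −2, so ξ = 120.6/2 = 60.31 mol.
Outlet amounts (n = n₀ + ν ξ):
  D: 910.4 − 1(60.31) = 850.1
  B: 709.6 − 2(60.31) = 588.9
  A: 0 + 1(60.31) = 60.31
  C: 0 + 1(60.31) = 60.31
Total out = 850.1 + 588.9 + 60.31 + 60.31 = 1560 mol.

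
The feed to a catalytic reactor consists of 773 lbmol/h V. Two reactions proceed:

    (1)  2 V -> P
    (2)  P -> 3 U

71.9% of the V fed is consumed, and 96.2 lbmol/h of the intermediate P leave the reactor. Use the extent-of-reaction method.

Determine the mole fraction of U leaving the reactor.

0.635

Conversion of V: V consumed = 2ξ₁ = 0.719 × 773 → ξ₁ = 277.9 lbmol/h.
P balance: n_P = 0 + 1ξ₁ − 1ξ₂ = 96.2 → ξ₂ = (1·277.9 − 96.2)/1 = 181.7 lbmol/h.
Outlet amounts (n = n₀ + Σ ν·ξ):
  V: 773 − 2(277.9) = 217.2
  P: 0 + 1(277.9) − 1(181.7) = 96.2
  U: 0 + 3(181.7) = 545.1
Total out = 858.5 lbmol/h; y_U = 545.1 / 858.5 = 0.6349.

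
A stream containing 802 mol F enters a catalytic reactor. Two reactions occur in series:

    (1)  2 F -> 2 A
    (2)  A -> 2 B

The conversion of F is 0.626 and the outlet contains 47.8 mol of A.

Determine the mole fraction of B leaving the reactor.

Conversion of F: F consumed = 2ξ₁ = 0.626 × 802 → ξ₁ = 251 mol.
A balance: n_A = 0 + 2ξ₁ − 1ξ₂ = 47.8 → ξ₂ = (2·251 − 47.8)/1 = 454.3 mol.
Outlet amounts (n = n₀ + Σ ν·ξ):
  F: 802 − 2(251) = 299.9
  A: 0 + 2(251) − 1(454.3) = 47.8
  B: 0 + 2(454.3) = 908.5
Total out = 1256 mol; y_B = 908.5 / 1256 = 0.7232.

0.723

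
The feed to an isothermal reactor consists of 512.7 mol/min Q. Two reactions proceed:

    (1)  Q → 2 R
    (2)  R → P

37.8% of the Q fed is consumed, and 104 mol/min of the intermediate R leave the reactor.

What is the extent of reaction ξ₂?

Conversion of Q: Q consumed = 1ξ₁ = 0.378 × 512.7 → ξ₁ = 193.8 mol/min.
R balance: n_R = 0 + 2ξ₁ − 1ξ₂ = 104 → ξ₂ = (2·193.8 − 104)/1 = 283.6 mol/min.
Outlet amounts (n = n₀ + Σ ν·ξ):
  Q: 512.7 − 1(193.8) = 318.9
  R: 0 + 2(193.8) − 1(283.6) = 104
  P: 0 + 1(283.6) = 283.6

ξ₂ = 284 mol/min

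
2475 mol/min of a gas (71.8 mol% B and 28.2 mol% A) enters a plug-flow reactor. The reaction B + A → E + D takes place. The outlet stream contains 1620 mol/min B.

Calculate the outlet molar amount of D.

For B: n = n₀ − 1ξ → 1620 = 1777 − 1ξ, giving ξ = 157 mol/min.
Outlet amounts (n = n₀ + ν ξ):
  B: 1777 − 1(157) = 1620
  A: 698 − 1(157) = 540.9
  E: 0 + 1(157) = 157
  D: 0 + 1(157) = 157

157 mol/min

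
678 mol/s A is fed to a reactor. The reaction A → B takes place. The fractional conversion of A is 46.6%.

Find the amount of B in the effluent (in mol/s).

316 mol/s

A reacted = 0.466 × 678 = 315.9 mol/s; ν_A = −1, so ξ = 315.9/1 = 315.9 mol/s.
Outlet amounts (n = n₀ + ν ξ):
  A: 678 − 1(315.9) = 362.1
  B: 0 + 1(315.9) = 315.9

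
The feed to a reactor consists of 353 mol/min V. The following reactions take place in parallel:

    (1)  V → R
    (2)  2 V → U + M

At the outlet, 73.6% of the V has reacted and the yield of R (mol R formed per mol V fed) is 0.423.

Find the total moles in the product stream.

353 mol/min

Yield of R: 1ξ₁ / 353 = 0.423 → ξ₁ = 149.3 mol/min.
Conversion of V: 1ξ₁ + 2ξ₂ = 0.736 × 353 = 259.8 → ξ₂ = 55.24 mol/min.
Outlet amounts (n = n₀ + Σ ν·ξ):
  V: 353 − 1(149.3) − 2(55.24) = 93.19
  R: 0 + 1(149.3) = 149.3
  U: 0 + 1(55.24) = 55.24
  M: 0 + 1(55.24) = 55.24
Total out = 93.19 + 149.3 + 55.24 + 55.24 = 353 mol/min.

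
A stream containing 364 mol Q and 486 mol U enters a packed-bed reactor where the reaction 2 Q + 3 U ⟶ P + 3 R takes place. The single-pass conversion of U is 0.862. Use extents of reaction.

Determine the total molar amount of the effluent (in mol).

U reacted = 0.862 × 486 = 418.9 mol; ν_U = −3, so ξ = 418.9/3 = 139.6 mol.
Outlet amounts (n = n₀ + ν ξ):
  Q: 364 − 2(139.6) = 84.71
  U: 486 − 3(139.6) = 67.07
  P: 0 + 1(139.6) = 139.6
  R: 0 + 3(139.6) = 418.9
Total out = 84.71 + 67.07 + 139.6 + 418.9 = 710.4 mol.

710 mol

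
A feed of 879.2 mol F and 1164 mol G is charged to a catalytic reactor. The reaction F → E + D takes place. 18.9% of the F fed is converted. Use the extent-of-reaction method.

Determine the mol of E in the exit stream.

F reacted = 0.189 × 879.2 = 166.2 mol; ν_F = −1, so ξ = 166.2/1 = 166.2 mol.
Outlet amounts (n = n₀ + ν ξ):
  F: 879.2 − 1(166.2) = 713
  E: 0 + 1(166.2) = 166.2
  D: 0 + 1(166.2) = 166.2
  G: 1164 (inert)

166 mol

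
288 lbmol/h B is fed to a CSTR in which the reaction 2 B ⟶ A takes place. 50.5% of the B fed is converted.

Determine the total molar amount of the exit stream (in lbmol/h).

215 lbmol/h

B reacted = 0.505 × 288 = 145.4 lbmol/h; ν_B = −2, so ξ = 145.4/2 = 72.72 lbmol/h.
Outlet amounts (n = n₀ + ν ξ):
  B: 288 − 2(72.72) = 142.6
  A: 0 + 1(72.72) = 72.72
Total out = 142.6 + 72.72 = 215.3 lbmol/h.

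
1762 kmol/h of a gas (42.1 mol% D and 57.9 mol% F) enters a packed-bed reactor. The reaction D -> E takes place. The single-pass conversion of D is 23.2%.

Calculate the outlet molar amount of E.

D reacted = 0.232 × 741.8 = 172.1 kmol/h; ν_D = −1, so ξ = 172.1/1 = 172.1 kmol/h.
Outlet amounts (n = n₀ + ν ξ):
  D: 741.8 − 1(172.1) = 569.7
  E: 0 + 1(172.1) = 172.1
  F: 1020 (inert)

172 kmol/h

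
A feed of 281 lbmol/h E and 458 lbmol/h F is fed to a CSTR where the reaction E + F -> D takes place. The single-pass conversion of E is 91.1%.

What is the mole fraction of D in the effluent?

0.53

E reacted = 0.911 × 281 = 256 lbmol/h; ν_E = −1, so ξ = 256/1 = 256 lbmol/h.
Outlet amounts (n = n₀ + ν ξ):
  E: 281 − 1(256) = 25.01
  F: 458 − 1(256) = 202
  D: 0 + 1(256) = 256
Total out = 483 lbmol/h; y_D = 256 / 483 = 0.53.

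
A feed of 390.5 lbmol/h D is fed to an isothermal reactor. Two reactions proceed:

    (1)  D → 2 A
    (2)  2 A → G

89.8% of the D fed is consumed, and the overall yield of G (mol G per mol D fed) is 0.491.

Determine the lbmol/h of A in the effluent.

318 lbmol/h

Conversion of D: D consumed = 1ξ₁ = 0.898 × 390.5 → ξ₁ = 350.7 lbmol/h.
Yield of G: 1ξ₂ / 390.5 = 0.491 → ξ₂ = 191.7 lbmol/h.
Outlet amounts (n = n₀ + Σ ν·ξ):
  D: 390.5 − 1(350.7) = 39.83
  A: 0 + 2(350.7) − 2(191.7) = 317.9
  G: 0 + 1(191.7) = 191.7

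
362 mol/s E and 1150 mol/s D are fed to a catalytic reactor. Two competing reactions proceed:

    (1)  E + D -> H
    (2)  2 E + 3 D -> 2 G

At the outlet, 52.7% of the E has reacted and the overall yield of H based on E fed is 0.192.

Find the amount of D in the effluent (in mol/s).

899 mol/s

Yield of H: 1ξ₁ / 362 = 0.192 → ξ₁ = 69.5 mol/s.
Conversion of E: 1ξ₁ + 2ξ₂ = 0.527 × 362 = 190.8 → ξ₂ = 60.63 mol/s.
Outlet amounts (n = n₀ + Σ ν·ξ):
  E: 362 − 1(69.5) − 2(60.63) = 171.2
  D: 1150 − 1(69.5) − 3(60.63) = 898.6
  H: 0 + 1(69.5) = 69.5
  G: 0 + 2(60.63) = 121.3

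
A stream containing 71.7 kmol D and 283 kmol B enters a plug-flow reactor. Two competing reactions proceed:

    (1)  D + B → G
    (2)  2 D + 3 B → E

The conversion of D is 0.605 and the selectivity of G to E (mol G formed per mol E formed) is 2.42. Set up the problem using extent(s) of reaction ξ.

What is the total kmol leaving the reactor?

Conversion of D: D consumed = 0.605 × 71.7 = 43.38 kmol = 1ξ₁ + 2ξ₂.
Selectivity: 1ξ₁ / (1ξ₂) = 2.42 → ξ₁ = 2.42 ξ₂.
Substitute: (1·2.42 + 2) ξ₂ = 43.38 → ξ₂ = 9.814 kmol, ξ₁ = 23.75 kmol.
Outlet amounts (n = n₀ + Σ ν·ξ):
  D: 71.7 − 1(23.75) − 2(9.814) = 28.32
  B: 283 − 1(23.75) − 3(9.814) = 229.8
  G: 0 + 1(23.75) = 23.75
  E: 0 + 1(9.814) = 9.814
Total out = 28.32 + 229.8 + 23.75 + 9.814 = 291.7 kmol.

292 kmol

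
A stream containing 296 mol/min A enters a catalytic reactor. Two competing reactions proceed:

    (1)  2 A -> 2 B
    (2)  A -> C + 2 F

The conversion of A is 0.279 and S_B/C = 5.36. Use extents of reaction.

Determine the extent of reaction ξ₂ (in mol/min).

ξ₂ = 13 mol/min

Conversion of A: A consumed = 0.279 × 296 = 82.58 mol/min = 2ξ₁ + 1ξ₂.
Selectivity: 2ξ₁ / (1ξ₂) = 5.36 → ξ₁ = 2.68 ξ₂.
Substitute: (2·2.68 + 1) ξ₂ = 82.58 → ξ₂ = 12.98 mol/min, ξ₁ = 34.8 mol/min.
Outlet amounts (n = n₀ + Σ ν·ξ):
  A: 296 − 2(34.8) − 1(12.98) = 213.4
  B: 0 + 2(34.8) = 69.6
  C: 0 + 1(12.98) = 12.98
  F: 0 + 2(12.98) = 25.97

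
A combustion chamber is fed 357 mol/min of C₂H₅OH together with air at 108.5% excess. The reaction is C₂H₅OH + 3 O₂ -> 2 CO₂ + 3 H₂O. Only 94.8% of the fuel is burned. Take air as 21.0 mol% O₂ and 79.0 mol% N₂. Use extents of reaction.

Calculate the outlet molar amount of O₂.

Stoichiometric O₂ = 3 × 357 = 1071 mol/min; O₂ fed = 1071 × 2.085 = 2233 mol/min.
N₂ fed = 2233 × 79/21 = 8400 mol/min.
Fuel reacted = 0.948 × 357 → ξ = 338.4 mol/min.
Outlet (n = n₀ + ν ξ):
  C₂H₅OH: 357 − 1(338.4) = 18.56
  O₂: 2233 − 3(338.4) = 1218
  N₂: 8400 (inert)
  CO₂: 0 + 2(338.4) = 676.9
  H₂O: 0 + 3(338.4) = 1015

1220 mol/min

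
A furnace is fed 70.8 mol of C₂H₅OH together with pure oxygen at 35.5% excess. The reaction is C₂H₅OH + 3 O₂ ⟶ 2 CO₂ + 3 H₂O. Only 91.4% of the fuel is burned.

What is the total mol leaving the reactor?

423 mol

Stoichiometric O₂ = 3 × 70.8 = 212.4 mol; O₂ fed = 212.4 × 1.355 = 287.8 mol.
Fuel reacted = 0.914 × 70.8 → ξ = 64.71 mol.
Outlet (n = n₀ + ν ξ):
  C₂H₅OH: 70.8 − 1(64.71) = 6.089
  O₂: 287.8 − 3(64.71) = 93.67
  CO₂: 0 + 2(64.71) = 129.4
  H₂O: 0 + 3(64.71) = 194.1
Total out = 6.089 + 93.67 + 129.4 + 194.1 = 423.3 mol.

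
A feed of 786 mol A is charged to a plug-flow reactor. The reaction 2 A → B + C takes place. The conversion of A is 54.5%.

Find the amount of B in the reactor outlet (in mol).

214 mol

A reacted = 0.545 × 786 = 428.4 mol; ν_A = −2, so ξ = 428.4/2 = 214.2 mol.
Outlet amounts (n = n₀ + ν ξ):
  A: 786 − 2(214.2) = 357.6
  B: 0 + 1(214.2) = 214.2
  C: 0 + 1(214.2) = 214.2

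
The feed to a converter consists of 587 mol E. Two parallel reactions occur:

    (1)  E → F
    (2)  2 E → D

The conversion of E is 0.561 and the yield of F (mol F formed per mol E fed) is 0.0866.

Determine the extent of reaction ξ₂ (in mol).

Yield of F: 1ξ₁ / 587 = 0.0866 → ξ₁ = 50.83 mol.
Conversion of E: 1ξ₁ + 2ξ₂ = 0.561 × 587 = 329.3 → ξ₂ = 139.2 mol.
Outlet amounts (n = n₀ + Σ ν·ξ):
  E: 587 − 1(50.83) − 2(139.2) = 257.7
  F: 0 + 1(50.83) = 50.83
  D: 0 + 1(139.2) = 139.2

ξ₂ = 139 mol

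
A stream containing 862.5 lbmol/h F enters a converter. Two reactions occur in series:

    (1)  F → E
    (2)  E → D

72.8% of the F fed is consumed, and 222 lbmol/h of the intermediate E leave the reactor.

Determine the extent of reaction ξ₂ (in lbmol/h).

Conversion of F: F consumed = 1ξ₁ = 0.728 × 862.5 → ξ₁ = 627.9 lbmol/h.
E balance: n_E = 0 + 1ξ₁ − 1ξ₂ = 222 → ξ₂ = (1·627.9 − 222)/1 = 405.9 lbmol/h.
Outlet amounts (n = n₀ + Σ ν·ξ):
  F: 862.5 − 1(627.9) = 234.6
  E: 0 + 1(627.9) − 1(405.9) = 222
  D: 0 + 1(405.9) = 405.9

ξ₂ = 406 lbmol/h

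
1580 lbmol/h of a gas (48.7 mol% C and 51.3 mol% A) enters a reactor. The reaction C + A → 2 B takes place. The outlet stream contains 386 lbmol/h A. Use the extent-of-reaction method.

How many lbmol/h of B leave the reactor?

For A: n = n₀ − 1ξ → 386 = 810.5 − 1ξ, giving ξ = 424.5 lbmol/h.
Outlet amounts (n = n₀ + ν ξ):
  C: 769.5 − 1(424.5) = 344.9
  A: 810.5 − 1(424.5) = 386
  B: 0 + 2(424.5) = 849.1

849 lbmol/h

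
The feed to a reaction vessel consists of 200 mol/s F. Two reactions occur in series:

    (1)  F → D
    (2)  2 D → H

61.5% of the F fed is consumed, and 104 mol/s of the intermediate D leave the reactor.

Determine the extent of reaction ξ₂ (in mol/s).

ξ₂ = 9.5 mol/s

Conversion of F: F consumed = 1ξ₁ = 0.615 × 200 → ξ₁ = 123 mol/s.
D balance: n_D = 0 + 1ξ₁ − 2ξ₂ = 104 → ξ₂ = (1·123 − 104)/2 = 9.5 mol/s.
Outlet amounts (n = n₀ + Σ ν·ξ):
  F: 200 − 1(123) = 77
  D: 0 + 1(123) − 2(9.5) = 104
  H: 0 + 1(9.5) = 9.5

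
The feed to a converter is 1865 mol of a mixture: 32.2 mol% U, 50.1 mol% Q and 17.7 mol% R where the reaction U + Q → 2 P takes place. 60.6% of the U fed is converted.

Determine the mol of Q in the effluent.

570 mol

U reacted = 0.606 × 600.5 = 363.9 mol; ν_U = −1, so ξ = 363.9/1 = 363.9 mol.
Outlet amounts (n = n₀ + ν ξ):
  U: 600.5 − 1(363.9) = 236.6
  Q: 934.4 − 1(363.9) = 570.4
  P: 0 + 2(363.9) = 727.8
  R: 330.1 (inert)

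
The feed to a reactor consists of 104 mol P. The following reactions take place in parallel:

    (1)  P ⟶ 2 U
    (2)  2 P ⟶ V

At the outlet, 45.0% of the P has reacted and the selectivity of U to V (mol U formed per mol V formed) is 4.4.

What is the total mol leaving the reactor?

117 mol

Conversion of P: P consumed = 0.45 × 104 = 46.8 mol = 1ξ₁ + 2ξ₂.
Selectivity: 2ξ₁ / (1ξ₂) = 4.4 → ξ₁ = 2.2 ξ₂.
Substitute: (1·2.2 + 2) ξ₂ = 46.8 → ξ₂ = 11.14 mol, ξ₁ = 24.51 mol.
Outlet amounts (n = n₀ + Σ ν·ξ):
  P: 104 − 1(24.51) − 2(11.14) = 57.2
  U: 0 + 2(24.51) = 49.03
  V: 0 + 1(11.14) = 11.14
Total out = 57.2 + 49.03 + 11.14 = 117.4 mol.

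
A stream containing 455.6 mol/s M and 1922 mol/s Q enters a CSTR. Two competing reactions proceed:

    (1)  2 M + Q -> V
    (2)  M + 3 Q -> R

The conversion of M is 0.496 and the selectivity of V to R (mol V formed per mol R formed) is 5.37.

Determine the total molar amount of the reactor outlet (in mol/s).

Conversion of M: M consumed = 0.496 × 455.6 = 226 mol/s = 2ξ₁ + 1ξ₂.
Selectivity: 1ξ₁ / (1ξ₂) = 5.37 → ξ₁ = 5.37 ξ₂.
Substitute: (2·5.37 + 1) ξ₂ = 226 → ξ₂ = 19.25 mol/s, ξ₁ = 103.4 mol/s.
Outlet amounts (n = n₀ + Σ ν·ξ):
  M: 455.6 − 2(103.4) − 1(19.25) = 229.6
  Q: 1922 − 1(103.4) − 3(19.25) = 1761
  V: 0 + 1(103.4) = 103.4
  R: 0 + 1(19.25) = 19.25
Total out = 229.6 + 1761 + 103.4 + 19.25 = 2113 mol/s.

2110 mol/s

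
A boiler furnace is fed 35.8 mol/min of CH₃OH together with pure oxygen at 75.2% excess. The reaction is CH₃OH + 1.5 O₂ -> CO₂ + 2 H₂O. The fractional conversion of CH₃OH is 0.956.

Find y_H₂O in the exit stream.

Stoichiometric O₂ = 1.5 × 35.8 = 53.7 mol/min; O₂ fed = 53.7 × 1.752 = 94.08 mol/min.
Fuel reacted = 0.956 × 35.8 → ξ = 34.22 mol/min.
Outlet (n = n₀ + ν ξ):
  CH₃OH: 35.8 − 1(34.22) = 1.575
  O₂: 94.08 − 1.5(34.22) = 42.75
  CO₂: 0 + 1(34.22) = 34.22
  H₂O: 0 + 2(34.22) = 68.45
Total out = 147 mol/min; y_H₂O = 68.45 / 147 = 0.4657.

0.466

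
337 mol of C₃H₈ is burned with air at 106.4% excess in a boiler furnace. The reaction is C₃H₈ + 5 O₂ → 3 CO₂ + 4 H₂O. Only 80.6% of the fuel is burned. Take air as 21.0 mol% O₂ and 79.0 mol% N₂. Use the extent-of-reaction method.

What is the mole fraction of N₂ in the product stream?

0.762

Stoichiometric O₂ = 5 × 337 = 1685 mol; O₂ fed = 1685 × 2.064 = 3478 mol.
N₂ fed = 3478 × 79/21 = 13080 mol.
Fuel reacted = 0.806 × 337 → ξ = 271.6 mol.
Outlet (n = n₀ + ν ξ):
  C₃H₈: 337 − 1(271.6) = 65.38
  O₂: 3478 − 5(271.6) = 2120
  N₂: 13080 (inert)
  CO₂: 0 + 3(271.6) = 814.9
  H₂O: 0 + 4(271.6) = 1086
Total out = 17170 mol; y_N₂ = 13080 / 17170 = 0.762.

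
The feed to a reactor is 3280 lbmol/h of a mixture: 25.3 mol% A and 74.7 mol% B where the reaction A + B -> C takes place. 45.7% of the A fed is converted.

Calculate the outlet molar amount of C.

A reacted = 0.457 × 829.8 = 379.2 lbmol/h; ν_A = −1, so ξ = 379.2/1 = 379.2 lbmol/h.
Outlet amounts (n = n₀ + ν ξ):
  A: 829.8 − 1(379.2) = 450.6
  B: 2450 − 1(379.2) = 2071
  C: 0 + 1(379.2) = 379.2

379 lbmol/h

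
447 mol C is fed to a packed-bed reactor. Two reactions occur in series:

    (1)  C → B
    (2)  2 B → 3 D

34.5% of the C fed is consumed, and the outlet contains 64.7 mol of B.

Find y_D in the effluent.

0.273

Conversion of C: C consumed = 1ξ₁ = 0.345 × 447 → ξ₁ = 154.2 mol.
B balance: n_B = 0 + 1ξ₁ − 2ξ₂ = 64.7 → ξ₂ = (1·154.2 − 64.7)/2 = 44.76 mol.
Outlet amounts (n = n₀ + Σ ν·ξ):
  C: 447 − 1(154.2) = 292.8
  B: 0 + 1(154.2) − 2(44.76) = 64.7
  D: 0 + 3(44.76) = 134.3
Total out = 491.8 mol; y_D = 134.3 / 491.8 = 0.273.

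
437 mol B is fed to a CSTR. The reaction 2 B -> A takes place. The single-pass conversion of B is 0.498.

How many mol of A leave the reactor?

109 mol

B reacted = 0.498 × 437 = 217.6 mol; ν_B = −2, so ξ = 217.6/2 = 108.8 mol.
Outlet amounts (n = n₀ + ν ξ):
  B: 437 − 2(108.8) = 219.4
  A: 0 + 1(108.8) = 108.8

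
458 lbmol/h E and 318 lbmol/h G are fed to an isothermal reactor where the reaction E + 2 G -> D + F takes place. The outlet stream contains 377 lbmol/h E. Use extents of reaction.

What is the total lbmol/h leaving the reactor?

695 lbmol/h

For E: n = n₀ − 1ξ → 377 = 458 − 1ξ, giving ξ = 81 lbmol/h.
Outlet amounts (n = n₀ + ν ξ):
  E: 458 − 1(81) = 377
  G: 318 − 2(81) = 156
  D: 0 + 1(81) = 81
  F: 0 + 1(81) = 81
Total out = 377 + 156 + 81 + 81 = 695 lbmol/h.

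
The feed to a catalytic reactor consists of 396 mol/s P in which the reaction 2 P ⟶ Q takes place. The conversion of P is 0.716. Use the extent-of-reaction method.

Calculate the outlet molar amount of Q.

P reacted = 0.716 × 396 = 283.5 mol/s; ν_P = −2, so ξ = 283.5/2 = 141.8 mol/s.
Outlet amounts (n = n₀ + ν ξ):
  P: 396 − 2(141.8) = 112.5
  Q: 0 + 1(141.8) = 141.8

142 mol/s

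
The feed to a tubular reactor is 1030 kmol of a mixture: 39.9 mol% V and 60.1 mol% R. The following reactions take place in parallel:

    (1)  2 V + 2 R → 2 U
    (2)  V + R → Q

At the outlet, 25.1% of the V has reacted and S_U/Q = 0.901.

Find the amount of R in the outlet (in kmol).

Conversion of V: V consumed = 0.251 × 411 = 103.2 kmol = 2ξ₁ + 1ξ₂.
Selectivity: 2ξ₁ / (1ξ₂) = 0.901 → ξ₁ = 0.4505 ξ₂.
Substitute: (2·0.4505 + 1) ξ₂ = 103.2 → ξ₂ = 54.26 kmol, ξ₁ = 24.45 kmol.
Outlet amounts (n = n₀ + Σ ν·ξ):
  V: 411 − 2(24.45) − 1(54.26) = 307.8
  R: 619 − 2(24.45) − 1(54.26) = 515.9
  U: 0 + 2(24.45) = 48.89
  Q: 0 + 1(54.26) = 54.26

516 kmol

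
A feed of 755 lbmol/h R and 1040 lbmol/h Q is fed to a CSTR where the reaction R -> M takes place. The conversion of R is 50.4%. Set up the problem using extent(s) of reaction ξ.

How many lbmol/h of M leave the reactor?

381 lbmol/h

R reacted = 0.504 × 755 = 380.5 lbmol/h; ν_R = −1, so ξ = 380.5/1 = 380.5 lbmol/h.
Outlet amounts (n = n₀ + ν ξ):
  R: 755 − 1(380.5) = 374.5
  M: 0 + 1(380.5) = 380.5
  Q: 1040 (inert)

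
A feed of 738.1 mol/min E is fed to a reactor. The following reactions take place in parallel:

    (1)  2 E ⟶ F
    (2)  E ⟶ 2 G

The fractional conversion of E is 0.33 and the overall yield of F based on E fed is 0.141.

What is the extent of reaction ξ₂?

ξ₂ = 35.4 mol/min

Yield of F: 1ξ₁ / 738.1 = 0.141 → ξ₁ = 104.1 mol/min.
Conversion of E: 2ξ₁ + 1ξ₂ = 0.33 × 738.1 = 243.6 → ξ₂ = 35.43 mol/min.
Outlet amounts (n = n₀ + Σ ν·ξ):
  E: 738.1 − 2(104.1) − 1(35.43) = 494.5
  F: 0 + 1(104.1) = 104.1
  G: 0 + 2(35.43) = 70.86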